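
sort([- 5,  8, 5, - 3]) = [-5, - 3,5, 8]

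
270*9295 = 2509650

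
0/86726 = 0 = 0.00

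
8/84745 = 8/84745 = 0.00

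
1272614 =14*90901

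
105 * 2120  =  222600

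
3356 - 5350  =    -  1994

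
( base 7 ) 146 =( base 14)5D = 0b1010011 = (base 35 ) 2d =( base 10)83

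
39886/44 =1813/2 =906.50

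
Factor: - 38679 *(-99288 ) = 2^3*3^3 * 7^1*197^1* 12893^1 =3840360552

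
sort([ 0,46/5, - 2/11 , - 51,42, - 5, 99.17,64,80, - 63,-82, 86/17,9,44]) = [ -82 , - 63 , - 51,-5, - 2/11, 0,86/17,9 , 46/5, 42,44, 64,80 , 99.17]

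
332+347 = 679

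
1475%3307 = 1475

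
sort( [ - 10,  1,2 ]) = [ - 10  ,  1  ,  2 ]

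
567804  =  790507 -222703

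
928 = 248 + 680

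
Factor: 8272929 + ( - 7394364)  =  878565 = 3^1*5^1 *37^1*1583^1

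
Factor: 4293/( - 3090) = -2^( - 1 )*3^3*5^( - 1)*53^1*103^( - 1) = - 1431/1030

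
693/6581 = 693/6581 = 0.11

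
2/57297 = 2/57297  =  0.00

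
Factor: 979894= 2^1 * 97^1*5051^1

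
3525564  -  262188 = 3263376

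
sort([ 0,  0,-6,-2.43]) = [- 6,  -  2.43,0,0]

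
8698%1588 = 758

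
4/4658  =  2/2329 = 0.00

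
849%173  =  157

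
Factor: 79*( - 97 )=-79^1*97^1 = - 7663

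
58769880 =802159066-743389186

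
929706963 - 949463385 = -19756422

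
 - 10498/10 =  - 1050+1/5 = - 1049.80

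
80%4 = 0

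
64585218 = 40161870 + 24423348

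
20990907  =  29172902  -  8181995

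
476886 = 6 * 79481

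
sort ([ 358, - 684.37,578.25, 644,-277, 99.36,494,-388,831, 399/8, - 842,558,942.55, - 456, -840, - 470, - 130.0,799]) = [ - 842,  -  840, - 684.37 , - 470,-456, - 388, - 277, - 130.0, 399/8,  99.36,358,494,  558,578.25,  644,  799,  831,  942.55]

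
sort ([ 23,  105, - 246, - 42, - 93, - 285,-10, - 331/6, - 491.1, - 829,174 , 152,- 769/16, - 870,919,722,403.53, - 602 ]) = [ - 870, - 829, - 602, - 491.1, - 285, - 246, - 93 ,-331/6, - 769/16, - 42,-10, 23, 105,152, 174 , 403.53, 722, 919] 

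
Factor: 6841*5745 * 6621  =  3^2*5^1*383^1*2207^1*6841^1 = 260215529445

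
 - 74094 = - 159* 466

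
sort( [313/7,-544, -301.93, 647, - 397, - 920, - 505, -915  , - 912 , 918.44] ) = [  -  920,-915, - 912,  -  544,-505, - 397, - 301.93, 313/7, 647,918.44] 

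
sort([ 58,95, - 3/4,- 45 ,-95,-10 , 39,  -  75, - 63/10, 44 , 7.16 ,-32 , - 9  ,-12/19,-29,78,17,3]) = [ -95, - 75,-45,-32, - 29 ,-10,  -  9,-63/10  , - 3/4, - 12/19, 3,7.16,  17,39,44, 58,78,95]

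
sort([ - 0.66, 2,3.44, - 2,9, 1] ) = [ - 2, - 0.66, 1, 2, 3.44, 9 ]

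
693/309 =2 + 25/103 = 2.24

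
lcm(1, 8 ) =8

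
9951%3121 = 588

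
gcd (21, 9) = 3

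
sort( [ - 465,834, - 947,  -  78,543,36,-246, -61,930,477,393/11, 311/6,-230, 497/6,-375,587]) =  [- 947 , - 465, - 375,-246, - 230, - 78, - 61, 393/11,36,311/6,  497/6,  477,543,587,  834,930 ] 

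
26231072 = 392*66916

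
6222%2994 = 234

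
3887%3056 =831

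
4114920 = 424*9705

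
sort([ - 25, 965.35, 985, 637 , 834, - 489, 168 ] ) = [ - 489, - 25,168, 637, 834, 965.35, 985] 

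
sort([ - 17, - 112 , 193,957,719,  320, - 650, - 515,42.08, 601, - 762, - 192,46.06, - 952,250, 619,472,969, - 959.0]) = [- 959.0,- 952, - 762, - 650 , - 515, - 192,-112, - 17,42.08, 46.06, 193,250,320,472,601,619, 719,957,969]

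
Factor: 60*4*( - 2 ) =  - 2^5 * 3^1 * 5^1= - 480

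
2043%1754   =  289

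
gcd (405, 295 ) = 5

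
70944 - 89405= -18461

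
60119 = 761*79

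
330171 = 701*471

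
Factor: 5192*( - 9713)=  - 2^3*11^2 * 59^1*883^1 = -50429896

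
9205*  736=6774880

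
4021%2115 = 1906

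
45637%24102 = 21535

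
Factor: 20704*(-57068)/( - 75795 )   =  2^7*3^( - 1 ) * 5^( - 1 )*11^1 * 31^( -1 )*163^( - 1)* 647^1*1297^1 = 1181535872/75795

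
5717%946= 41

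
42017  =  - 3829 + 45846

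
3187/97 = 3187/97  =  32.86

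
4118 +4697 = 8815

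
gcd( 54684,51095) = 1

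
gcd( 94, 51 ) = 1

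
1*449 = 449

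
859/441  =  859/441=1.95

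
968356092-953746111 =14609981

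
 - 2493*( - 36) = 89748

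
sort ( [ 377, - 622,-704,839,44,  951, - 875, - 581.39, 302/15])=[ - 875, - 704, - 622,  -  581.39, 302/15, 44, 377,839,951 ]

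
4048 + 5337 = 9385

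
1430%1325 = 105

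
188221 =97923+90298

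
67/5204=67/5204 = 0.01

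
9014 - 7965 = 1049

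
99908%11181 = 10460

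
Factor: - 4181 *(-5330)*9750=217276117500 = 2^2*3^1*5^4*13^2*37^1* 41^1* 113^1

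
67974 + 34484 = 102458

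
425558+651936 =1077494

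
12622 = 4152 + 8470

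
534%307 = 227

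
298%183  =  115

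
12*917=11004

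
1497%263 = 182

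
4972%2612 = 2360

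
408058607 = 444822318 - 36763711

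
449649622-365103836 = 84545786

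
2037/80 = 2037/80 = 25.46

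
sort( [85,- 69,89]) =[ - 69,85,89 ] 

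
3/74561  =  3/74561 = 0.00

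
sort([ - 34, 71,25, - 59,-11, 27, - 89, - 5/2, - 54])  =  [ - 89, - 59, - 54,  -  34, - 11, - 5/2, 25,27,71 ]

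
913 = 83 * 11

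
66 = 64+2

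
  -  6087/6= - 1015 + 1/2 = - 1014.50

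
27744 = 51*544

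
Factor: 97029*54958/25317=592502198/2813  =  2^1 * 29^( - 1 )* 97^( - 1)*10781^1*27479^1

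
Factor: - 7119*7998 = -56937762 = - 2^1*3^3*7^1*31^1 * 43^1 * 113^1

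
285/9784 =285/9784=0.03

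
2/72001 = 2/72001 = 0.00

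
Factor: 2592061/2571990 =2^( -1) * 3^(-1 )* 5^ ( - 1 )*41^1*191^1*331^1*85733^( - 1)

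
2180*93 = 202740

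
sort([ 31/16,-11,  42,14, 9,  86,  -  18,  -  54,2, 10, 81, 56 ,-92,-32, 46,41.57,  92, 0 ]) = [- 92, - 54,-32, - 18 ,  -  11, 0,31/16, 2,9, 10, 14 , 41.57,42, 46, 56, 81,86, 92 ]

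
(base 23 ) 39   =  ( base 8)116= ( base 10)78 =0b1001110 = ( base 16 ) 4e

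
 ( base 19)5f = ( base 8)156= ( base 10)110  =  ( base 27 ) 42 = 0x6E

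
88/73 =88/73 = 1.21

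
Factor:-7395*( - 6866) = 50774070 = 2^1*3^1 * 5^1*17^1*29^1* 3433^1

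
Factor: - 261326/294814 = -437/493 = - 17^( - 1 )*19^1 * 23^1*29^(-1 )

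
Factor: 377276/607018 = 514/827 = 2^1*257^1*827^(- 1 )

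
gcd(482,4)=2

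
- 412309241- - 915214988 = 502905747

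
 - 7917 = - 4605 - 3312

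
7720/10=772 = 772.00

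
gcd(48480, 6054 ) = 6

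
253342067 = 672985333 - 419643266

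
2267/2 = 1133+1/2 = 1133.50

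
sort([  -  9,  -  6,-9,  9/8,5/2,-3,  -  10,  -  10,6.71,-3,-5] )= [ - 10, - 10,-9 ,  -  9, - 6, - 5 ,-3, - 3,9/8, 5/2, 6.71]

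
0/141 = 0 = 0.00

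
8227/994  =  8 + 275/994 =8.28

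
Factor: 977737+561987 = 1539724= 2^2*17^1 * 22643^1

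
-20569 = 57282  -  77851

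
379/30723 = 379/30723 = 0.01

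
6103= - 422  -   - 6525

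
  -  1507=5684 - 7191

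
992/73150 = 496/36575= 0.01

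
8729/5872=8729/5872  =  1.49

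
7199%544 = 127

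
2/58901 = 2/58901 = 0.00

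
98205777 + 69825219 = 168030996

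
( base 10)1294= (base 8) 2416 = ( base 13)787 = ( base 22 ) 2ei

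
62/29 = 2 + 4/29 = 2.14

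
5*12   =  60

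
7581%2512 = 45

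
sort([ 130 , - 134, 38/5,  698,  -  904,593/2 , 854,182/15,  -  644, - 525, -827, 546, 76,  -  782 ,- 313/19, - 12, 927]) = [-904, - 827, - 782,  -  644, - 525,- 134, -313/19, - 12, 38/5, 182/15,76, 130 , 593/2, 546, 698, 854, 927]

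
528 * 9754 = 5150112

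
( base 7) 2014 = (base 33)l4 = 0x2b9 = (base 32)LP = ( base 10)697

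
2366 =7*338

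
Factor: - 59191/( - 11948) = 2^(-2) *11^1*29^( - 1 )*103^( - 1)*5381^1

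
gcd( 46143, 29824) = 1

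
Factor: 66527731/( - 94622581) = -151^1 * 1051^(  -  1) *90031^( -1 )*440581^1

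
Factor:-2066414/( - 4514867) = 2^1* 47^ ( - 1)*67^1*2203^1*13723^( - 1 ) = 295202/644981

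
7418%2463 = 29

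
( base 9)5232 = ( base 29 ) 4g8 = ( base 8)7374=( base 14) 1580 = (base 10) 3836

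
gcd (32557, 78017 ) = 1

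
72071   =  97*743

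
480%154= 18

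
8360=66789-58429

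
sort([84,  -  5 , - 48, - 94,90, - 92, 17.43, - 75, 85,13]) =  [ - 94 , - 92, - 75, - 48, - 5,  13 , 17.43, 84, 85, 90]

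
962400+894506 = 1856906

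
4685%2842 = 1843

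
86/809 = 86/809 =0.11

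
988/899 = 1  +  89/899 = 1.10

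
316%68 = 44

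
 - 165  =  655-820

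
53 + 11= 64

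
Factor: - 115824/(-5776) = 381/19 = 3^1*19^(-1)*127^1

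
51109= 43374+7735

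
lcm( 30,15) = 30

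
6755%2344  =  2067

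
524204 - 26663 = 497541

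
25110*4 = 100440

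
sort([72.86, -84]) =[-84,72.86]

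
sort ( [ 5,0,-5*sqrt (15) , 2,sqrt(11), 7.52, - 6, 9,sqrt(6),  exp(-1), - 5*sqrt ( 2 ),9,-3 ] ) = [-5*sqrt(15 ),-5*sqrt(2 ), - 6,-3,0 , exp (-1),2,sqrt( 6),sqrt(11), 5,  7.52, 9, 9 ] 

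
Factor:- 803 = - 11^1*73^1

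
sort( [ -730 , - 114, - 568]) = [  -  730,-568, - 114]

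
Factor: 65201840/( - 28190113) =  - 2^4*5^1*7^(  -  1)*11^1*61^(  -  1 )*107^(-1)*617^( - 1) * 74093^1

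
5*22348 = 111740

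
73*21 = 1533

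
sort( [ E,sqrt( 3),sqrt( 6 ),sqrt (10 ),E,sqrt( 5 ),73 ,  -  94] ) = [ - 94, sqrt(3 ), sqrt(5 ),sqrt( 6 ), E,E, sqrt( 10),73 ]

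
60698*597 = 36236706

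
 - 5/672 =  - 5/672 = - 0.01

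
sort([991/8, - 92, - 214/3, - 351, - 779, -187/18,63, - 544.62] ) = [ - 779, - 544.62, - 351, - 92, - 214/3, - 187/18, 63,991/8 ]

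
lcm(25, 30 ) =150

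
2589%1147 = 295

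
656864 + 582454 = 1239318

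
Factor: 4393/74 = 2^(-1)*23^1*37^( - 1)*191^1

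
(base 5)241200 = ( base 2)10001011011101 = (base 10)8925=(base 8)21335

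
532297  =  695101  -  162804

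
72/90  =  4/5 = 0.80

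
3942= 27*146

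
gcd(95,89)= 1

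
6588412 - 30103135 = - 23514723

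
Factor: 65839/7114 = 2^( - 1 )*3557^(- 1)*65839^1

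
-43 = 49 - 92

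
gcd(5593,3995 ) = 799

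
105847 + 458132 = 563979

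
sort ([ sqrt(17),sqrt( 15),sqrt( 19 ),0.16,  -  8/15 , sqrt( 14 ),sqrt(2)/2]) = [ - 8/15, 0.16,sqrt (2)/2, sqrt (14 ), sqrt( 15) , sqrt(17),sqrt (19 )] 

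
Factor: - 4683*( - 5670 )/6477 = 2^1 * 3^4 *5^1*7^2*17^( - 1 ) * 127^ ( -1 )*223^1  =  8850870/2159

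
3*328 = 984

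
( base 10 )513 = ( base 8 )1001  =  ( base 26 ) jj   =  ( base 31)GH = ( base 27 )J0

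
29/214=29/214= 0.14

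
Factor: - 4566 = -2^1*  3^1*761^1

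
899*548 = 492652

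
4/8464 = 1/2116 =0.00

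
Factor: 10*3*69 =2070 = 2^1*3^2*5^1*23^1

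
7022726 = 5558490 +1464236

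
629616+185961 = 815577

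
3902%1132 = 506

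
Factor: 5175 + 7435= 2^1*5^1*13^1*97^1=12610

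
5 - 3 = 2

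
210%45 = 30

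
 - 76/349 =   -  76/349 = - 0.22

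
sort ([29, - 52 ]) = [ - 52,  29]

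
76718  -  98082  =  - 21364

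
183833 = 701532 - 517699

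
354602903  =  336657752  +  17945151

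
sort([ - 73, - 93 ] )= [- 93, - 73]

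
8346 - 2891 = 5455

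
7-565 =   -  558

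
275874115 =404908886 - 129034771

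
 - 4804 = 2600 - 7404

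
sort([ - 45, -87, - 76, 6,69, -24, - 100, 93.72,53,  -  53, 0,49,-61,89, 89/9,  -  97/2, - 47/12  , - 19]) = [ - 100,  -  87, - 76,-61, - 53, - 97/2,  -  45,-24,-19 ,  -  47/12, 0,6, 89/9,49, 53, 69 , 89,93.72 ]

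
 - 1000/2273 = - 1000/2273 = - 0.44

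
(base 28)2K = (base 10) 76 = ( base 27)2m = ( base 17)48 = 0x4C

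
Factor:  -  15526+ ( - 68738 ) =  - 2^3 * 3^1 * 3511^1 =- 84264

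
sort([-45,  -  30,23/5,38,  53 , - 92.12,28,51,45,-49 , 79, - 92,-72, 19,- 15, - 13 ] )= [- 92.12, - 92,  -  72, - 49,-45,-30,-15,  -  13,23/5,19,28,38,45, 51,53, 79 ]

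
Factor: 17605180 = 2^2*5^1 * 880259^1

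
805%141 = 100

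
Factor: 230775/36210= 905/142  =  2^ (  -  1 )*5^1*71^(-1 )*181^1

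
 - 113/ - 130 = 113/130 = 0.87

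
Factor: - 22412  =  -2^2*13^1*431^1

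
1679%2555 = 1679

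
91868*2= 183736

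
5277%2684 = 2593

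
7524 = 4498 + 3026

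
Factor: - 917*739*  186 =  - 126045318 = - 2^1*3^1*7^1 * 31^1*131^1*739^1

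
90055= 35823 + 54232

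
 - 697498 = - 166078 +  - 531420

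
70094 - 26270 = 43824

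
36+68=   104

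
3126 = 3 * 1042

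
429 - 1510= - 1081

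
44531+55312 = 99843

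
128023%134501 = 128023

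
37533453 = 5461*6873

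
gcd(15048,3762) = 3762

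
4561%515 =441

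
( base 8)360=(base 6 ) 1040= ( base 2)11110000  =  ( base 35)6u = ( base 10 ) 240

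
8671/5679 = 8671/5679  =  1.53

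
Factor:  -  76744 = -2^3 * 53^1*181^1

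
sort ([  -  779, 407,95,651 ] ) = [ - 779,  95, 407, 651] 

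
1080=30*36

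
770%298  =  174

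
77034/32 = 2407 +5/16 = 2407.31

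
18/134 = 9/67  =  0.13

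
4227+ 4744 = 8971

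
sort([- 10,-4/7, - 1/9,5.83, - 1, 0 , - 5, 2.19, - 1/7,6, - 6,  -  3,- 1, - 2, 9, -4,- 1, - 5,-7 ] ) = [- 10, - 7, - 6, - 5,  -  5, - 4 , - 3, - 2, - 1, - 1,- 1, - 4/7, - 1/7, - 1/9,0,2.19, 5.83, 6, 9]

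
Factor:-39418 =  - 2^1*19709^1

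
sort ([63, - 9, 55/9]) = [  -  9,55/9,63]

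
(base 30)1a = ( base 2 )101000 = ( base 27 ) 1D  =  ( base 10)40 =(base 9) 44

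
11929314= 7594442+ 4334872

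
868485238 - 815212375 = 53272863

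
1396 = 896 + 500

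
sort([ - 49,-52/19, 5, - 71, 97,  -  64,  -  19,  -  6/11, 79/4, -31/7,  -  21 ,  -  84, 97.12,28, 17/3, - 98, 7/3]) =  [-98, - 84, - 71, - 64,-49, - 21, -19, - 31/7, - 52/19, - 6/11,7/3, 5, 17/3, 79/4,28,97, 97.12] 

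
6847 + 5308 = 12155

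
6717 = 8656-1939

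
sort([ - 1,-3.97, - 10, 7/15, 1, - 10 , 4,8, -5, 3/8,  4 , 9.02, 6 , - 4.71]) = [-10,  -  10, - 5, - 4.71, -3.97, - 1,3/8, 7/15, 1,4, 4, 6,8,9.02 ]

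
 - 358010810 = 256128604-614139414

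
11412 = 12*951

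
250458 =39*6422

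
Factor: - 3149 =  - 47^1*67^1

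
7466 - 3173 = 4293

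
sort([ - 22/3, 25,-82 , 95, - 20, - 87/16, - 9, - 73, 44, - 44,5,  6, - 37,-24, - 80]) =[ - 82 , - 80, - 73,-44, - 37, - 24, - 20 , - 9 , - 22/3, - 87/16,  5, 6, 25, 44 , 95]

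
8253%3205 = 1843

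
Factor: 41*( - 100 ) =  - 2^2*5^2*41^1 = -4100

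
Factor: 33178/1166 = 11^( - 1)*313^1  =  313/11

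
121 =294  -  173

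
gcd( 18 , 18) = 18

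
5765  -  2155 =3610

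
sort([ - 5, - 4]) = [ - 5, - 4]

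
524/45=11 + 29/45 = 11.64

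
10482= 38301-27819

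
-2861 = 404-3265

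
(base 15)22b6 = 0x1CCB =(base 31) 7ko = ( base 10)7371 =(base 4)1303023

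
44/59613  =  44/59613 = 0.00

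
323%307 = 16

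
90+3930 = 4020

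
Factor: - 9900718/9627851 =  -2^1*19^ ( - 1) * 23^1*31^1*53^1*131^1*506729^( - 1) 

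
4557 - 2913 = 1644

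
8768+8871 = 17639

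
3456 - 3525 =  - 69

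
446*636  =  283656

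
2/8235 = 2/8235 = 0.00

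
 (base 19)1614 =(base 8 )21530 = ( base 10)9048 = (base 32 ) 8qo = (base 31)9CR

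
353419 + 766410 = 1119829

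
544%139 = 127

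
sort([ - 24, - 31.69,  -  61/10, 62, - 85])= [ - 85, - 31.69, - 24, - 61/10, 62]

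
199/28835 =199/28835 = 0.01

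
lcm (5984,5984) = 5984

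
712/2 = 356 = 356.00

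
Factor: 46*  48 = 2^5 * 3^1*23^1 = 2208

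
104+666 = 770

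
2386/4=596 +1/2=596.50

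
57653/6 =9608  +  5/6 = 9608.83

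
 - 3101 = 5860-8961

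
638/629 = 1 +9/629 =1.01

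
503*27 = 13581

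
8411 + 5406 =13817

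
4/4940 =1/1235=0.00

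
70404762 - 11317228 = 59087534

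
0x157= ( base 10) 343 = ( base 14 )1A7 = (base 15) 17d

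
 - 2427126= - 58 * 41847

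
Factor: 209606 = 2^1*104803^1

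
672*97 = 65184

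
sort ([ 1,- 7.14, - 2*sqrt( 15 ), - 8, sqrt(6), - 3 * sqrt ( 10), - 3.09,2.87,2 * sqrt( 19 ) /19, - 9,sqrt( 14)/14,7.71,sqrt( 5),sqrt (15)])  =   [ - 3*sqrt ( 10),-9, - 8, - 2*sqrt(15), - 7.14  ,-3.09,  sqrt( 14)/14, 2*sqrt(19)/19,1, sqrt(5),sqrt( 6 ), 2.87 , sqrt(15), 7.71 ] 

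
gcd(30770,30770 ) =30770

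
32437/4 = 8109 + 1/4 = 8109.25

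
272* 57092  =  15529024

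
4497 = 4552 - 55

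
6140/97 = 6140/97 = 63.30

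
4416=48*92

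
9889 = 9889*1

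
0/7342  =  0 = 0.00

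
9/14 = 9/14 = 0.64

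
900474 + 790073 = 1690547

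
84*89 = 7476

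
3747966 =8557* 438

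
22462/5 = 4492  +  2/5 = 4492.40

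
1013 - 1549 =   -  536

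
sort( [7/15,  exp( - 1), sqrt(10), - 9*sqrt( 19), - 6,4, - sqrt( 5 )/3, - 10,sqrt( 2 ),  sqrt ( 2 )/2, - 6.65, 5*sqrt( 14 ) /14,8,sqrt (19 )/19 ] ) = [ - 9*sqrt(19 ), - 10, - 6.65, - 6,-sqrt ( 5 ) /3,sqrt( 19)/19, exp( - 1),7/15,sqrt( 2 ) /2,5*sqrt(14) /14, sqrt( 2 ), sqrt(10 ) , 4,8 ] 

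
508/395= 508/395 = 1.29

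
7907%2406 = 689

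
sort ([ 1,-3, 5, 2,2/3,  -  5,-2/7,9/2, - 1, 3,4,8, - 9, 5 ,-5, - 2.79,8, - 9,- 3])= [  -  9, - 9,-5,-5, -3, - 3 , - 2.79, - 1,  -  2/7, 2/3, 1, 2, 3 , 4,9/2,5 , 5, 8,8]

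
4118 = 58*71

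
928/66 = 464/33  =  14.06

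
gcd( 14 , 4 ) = 2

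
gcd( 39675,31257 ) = 69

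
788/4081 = 788/4081= 0.19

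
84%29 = 26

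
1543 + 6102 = 7645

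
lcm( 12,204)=204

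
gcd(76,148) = 4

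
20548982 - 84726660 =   -  64177678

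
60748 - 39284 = 21464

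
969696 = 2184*444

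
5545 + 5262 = 10807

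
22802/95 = 240 + 2/95 =240.02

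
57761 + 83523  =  141284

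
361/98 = 3 + 67/98 =3.68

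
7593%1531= 1469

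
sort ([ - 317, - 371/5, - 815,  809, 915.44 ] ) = [ - 815 ,  -  317, - 371/5,809,915.44 ] 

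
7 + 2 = 9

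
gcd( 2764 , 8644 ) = 4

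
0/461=0 = 0.00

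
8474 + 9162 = 17636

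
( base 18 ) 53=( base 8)135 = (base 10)93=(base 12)79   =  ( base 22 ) 45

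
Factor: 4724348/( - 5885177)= -2^2 *41^1*28807^1 * 5885177^( - 1)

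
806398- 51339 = 755059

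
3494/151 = 3494/151 = 23.14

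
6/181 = 6/181 = 0.03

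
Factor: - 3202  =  - 2^1*1601^1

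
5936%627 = 293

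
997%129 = 94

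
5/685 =1/137 = 0.01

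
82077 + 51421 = 133498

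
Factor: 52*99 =2^2 * 3^2 * 11^1*13^1= 5148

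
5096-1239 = 3857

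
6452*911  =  5877772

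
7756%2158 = 1282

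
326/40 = 8+3/20 = 8.15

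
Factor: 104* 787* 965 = 2^3*5^1*13^1 *193^1 * 787^1 = 78983320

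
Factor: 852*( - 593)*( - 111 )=56081196  =  2^2*3^2*37^1*71^1  *  593^1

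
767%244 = 35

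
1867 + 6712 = 8579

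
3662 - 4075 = -413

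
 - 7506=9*( - 834)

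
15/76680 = 1/5112 = 0.00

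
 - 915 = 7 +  - 922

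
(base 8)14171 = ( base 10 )6265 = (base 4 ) 1201321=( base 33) 5OS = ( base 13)2b0c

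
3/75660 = 1/25220 = 0.00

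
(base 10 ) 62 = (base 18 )38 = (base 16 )3E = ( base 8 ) 76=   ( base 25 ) 2C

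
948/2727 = 316/909 = 0.35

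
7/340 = 7/340=0.02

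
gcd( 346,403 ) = 1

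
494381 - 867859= - 373478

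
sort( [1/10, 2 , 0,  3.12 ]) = [ 0, 1/10,2,  3.12]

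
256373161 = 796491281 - 540118120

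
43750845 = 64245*681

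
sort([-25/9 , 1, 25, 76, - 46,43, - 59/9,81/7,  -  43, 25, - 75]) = [ - 75 ,  -  46, - 43,-59/9, - 25/9,1, 81/7, 25, 25, 43, 76 ]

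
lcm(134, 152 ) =10184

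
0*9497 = 0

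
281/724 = 281/724 = 0.39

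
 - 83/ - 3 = 27 + 2/3= 27.67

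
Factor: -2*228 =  - 456 = -2^3 * 3^1 * 19^1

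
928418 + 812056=1740474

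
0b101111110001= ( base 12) 1929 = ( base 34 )2lv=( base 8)5761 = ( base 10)3057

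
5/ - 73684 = - 5/73684 =-  0.00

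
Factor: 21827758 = 2^1 * 59^1*113^1*1637^1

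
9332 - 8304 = 1028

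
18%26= 18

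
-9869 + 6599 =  - 3270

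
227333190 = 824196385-596863195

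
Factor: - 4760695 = -5^1  *  73^1*13043^1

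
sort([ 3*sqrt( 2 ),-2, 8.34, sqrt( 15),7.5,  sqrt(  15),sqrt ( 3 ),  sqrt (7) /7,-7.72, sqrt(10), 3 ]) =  [ - 7.72, - 2, sqrt(7)/7, sqrt (3 ),3,sqrt (10),sqrt ( 15 ),sqrt (15 ), 3* sqrt (2 ), 7.5,8.34 ]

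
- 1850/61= - 31+ 41/61 = -  30.33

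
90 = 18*5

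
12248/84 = 145  +  17/21 = 145.81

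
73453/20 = 73453/20 =3672.65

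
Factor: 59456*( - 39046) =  - 2^7*7^1 * 929^1 * 2789^1=-  2321518976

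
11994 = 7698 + 4296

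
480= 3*160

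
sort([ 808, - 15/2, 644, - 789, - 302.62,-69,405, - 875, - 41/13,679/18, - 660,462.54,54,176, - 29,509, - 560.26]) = [ - 875, - 789, - 660, - 560.26, - 302.62, - 69  , - 29, - 15/2, - 41/13, 679/18,54,176,405,462.54,509,644, 808 ]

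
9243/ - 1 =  - 9243/1= - 9243.00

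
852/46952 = 213/11738 = 0.02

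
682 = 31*22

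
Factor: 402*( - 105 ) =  - 2^1 * 3^2*5^1*7^1  *  67^1 = - 42210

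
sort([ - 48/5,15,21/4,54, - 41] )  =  [ - 41 , - 48/5,21/4 , 15,54]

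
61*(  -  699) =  - 42639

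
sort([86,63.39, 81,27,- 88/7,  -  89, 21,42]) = [ - 89,  -  88/7,21,27,42,63.39, 81, 86]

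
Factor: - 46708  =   - 2^2*11677^1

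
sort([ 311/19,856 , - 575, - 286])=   [ - 575 , -286,  311/19,856 ]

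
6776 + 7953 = 14729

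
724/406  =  1 + 159/203=1.78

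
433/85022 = 433/85022 = 0.01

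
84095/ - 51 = -84095/51=- 1648.92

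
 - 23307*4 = -93228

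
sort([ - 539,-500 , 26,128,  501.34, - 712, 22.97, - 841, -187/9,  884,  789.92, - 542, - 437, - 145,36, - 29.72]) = [ - 841, - 712, - 542, - 539,-500, - 437, - 145,  -  29.72, - 187/9,22.97,26, 36, 128,501.34, 789.92,884] 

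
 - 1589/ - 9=176 + 5/9 = 176.56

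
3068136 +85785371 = 88853507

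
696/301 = 696/301 = 2.31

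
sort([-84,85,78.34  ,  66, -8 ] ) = [ - 84, - 8,66,  78.34, 85 ]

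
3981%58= 37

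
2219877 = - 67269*( - 33)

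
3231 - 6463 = - 3232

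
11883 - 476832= -464949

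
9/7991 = 9/7991 = 0.00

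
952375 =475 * 2005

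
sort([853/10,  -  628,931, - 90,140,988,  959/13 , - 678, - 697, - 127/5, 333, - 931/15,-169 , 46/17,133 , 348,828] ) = [ - 697, - 678,-628,  -  169, -90 ,-931/15,-127/5 , 46/17, 959/13,853/10,133, 140,333,  348,828,931, 988 ]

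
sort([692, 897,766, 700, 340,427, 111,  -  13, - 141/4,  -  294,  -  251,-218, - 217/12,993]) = [  -  294, - 251 , - 218,-141/4,-217/12,- 13,111, 340,427, 692, 700, 766,897,993 ]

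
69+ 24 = 93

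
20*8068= 161360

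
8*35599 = 284792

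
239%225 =14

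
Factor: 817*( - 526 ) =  - 2^1 * 19^1*43^1*263^1 = - 429742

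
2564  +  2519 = 5083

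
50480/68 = 12620/17 =742.35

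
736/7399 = 736/7399= 0.10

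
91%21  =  7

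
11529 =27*427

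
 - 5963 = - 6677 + 714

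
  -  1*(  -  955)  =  955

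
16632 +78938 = 95570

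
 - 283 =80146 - 80429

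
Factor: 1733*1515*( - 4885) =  - 12825543075 = - 3^1 * 5^2*101^1*977^1*1733^1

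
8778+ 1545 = 10323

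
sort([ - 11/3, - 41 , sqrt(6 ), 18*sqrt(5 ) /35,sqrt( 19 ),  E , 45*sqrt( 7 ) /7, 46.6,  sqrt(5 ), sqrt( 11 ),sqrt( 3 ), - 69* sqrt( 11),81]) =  [ - 69*sqrt ( 11 ), - 41,-11/3,18*sqrt( 5)/35,sqrt( 3), sqrt ( 5 ),sqrt( 6),E, sqrt( 11),sqrt(19),45 * sqrt( 7)/7, 46.6, 81]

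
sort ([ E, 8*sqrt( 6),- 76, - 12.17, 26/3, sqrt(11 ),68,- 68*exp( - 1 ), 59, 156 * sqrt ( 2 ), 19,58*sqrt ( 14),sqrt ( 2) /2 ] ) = [ - 76, - 68*exp( - 1 ), - 12.17, sqrt( 2)/2 , E,sqrt(11), 26/3, 19, 8*sqrt(6 ), 59, 68, 58*sqrt ( 14 ), 156*sqrt( 2) ]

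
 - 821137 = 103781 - 924918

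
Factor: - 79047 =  - 3^2*8783^1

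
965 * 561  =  541365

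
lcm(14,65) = 910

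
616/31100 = 154/7775  =  0.02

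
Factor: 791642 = 2^1*29^1*13649^1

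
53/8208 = 53/8208=0.01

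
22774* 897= 20428278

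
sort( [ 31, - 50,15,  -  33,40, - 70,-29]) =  [-70,-50, - 33,-29, 15, 31, 40] 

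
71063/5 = 71063/5 = 14212.60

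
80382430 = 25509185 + 54873245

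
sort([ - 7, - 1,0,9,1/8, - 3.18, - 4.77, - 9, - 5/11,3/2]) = [  -  9, - 7 , - 4.77, - 3.18,  -  1,  -  5/11,0, 1/8,3/2,9] 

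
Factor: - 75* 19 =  -1425 = - 3^1*5^2*19^1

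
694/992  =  347/496 = 0.70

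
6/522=1/87=0.01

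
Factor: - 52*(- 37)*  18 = 2^3 * 3^2*13^1*37^1 = 34632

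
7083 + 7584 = 14667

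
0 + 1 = 1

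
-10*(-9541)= 95410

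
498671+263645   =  762316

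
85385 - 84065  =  1320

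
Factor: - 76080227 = -76080227^1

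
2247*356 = 799932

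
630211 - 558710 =71501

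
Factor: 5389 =17^1*317^1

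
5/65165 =1/13033 = 0.00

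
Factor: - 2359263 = -3^1*41^1*19181^1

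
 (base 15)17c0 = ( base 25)855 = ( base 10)5130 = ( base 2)1010000001010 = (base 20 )cga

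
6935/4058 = 6935/4058  =  1.71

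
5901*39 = 230139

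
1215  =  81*15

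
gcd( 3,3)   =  3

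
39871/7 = 39871/7 = 5695.86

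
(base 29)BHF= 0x261f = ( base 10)9759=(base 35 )7xt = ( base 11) 7372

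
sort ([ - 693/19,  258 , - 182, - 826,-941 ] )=[ - 941, - 826, - 182, - 693/19, 258]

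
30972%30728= 244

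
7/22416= 7/22416 = 0.00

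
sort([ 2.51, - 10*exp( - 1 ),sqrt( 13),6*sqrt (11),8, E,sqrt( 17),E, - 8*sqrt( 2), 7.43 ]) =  [ - 8*sqrt(2),- 10*exp( - 1 ), 2.51,E,E, sqrt( 13 ),sqrt(17 ) , 7.43 , 8 , 6*sqrt( 11) ]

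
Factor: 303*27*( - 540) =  - 2^2*3^7*5^1  *  101^1 = - 4417740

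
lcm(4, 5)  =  20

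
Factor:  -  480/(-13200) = 2^1*5^( - 1)*11^( - 1 ) = 2/55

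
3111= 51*61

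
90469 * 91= 8232679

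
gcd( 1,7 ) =1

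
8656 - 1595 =7061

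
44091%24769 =19322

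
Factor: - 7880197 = -13^1*17^1*181^1*197^1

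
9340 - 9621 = - 281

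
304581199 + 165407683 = 469988882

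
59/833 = 59/833 = 0.07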